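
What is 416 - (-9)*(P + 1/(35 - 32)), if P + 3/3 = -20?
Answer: 230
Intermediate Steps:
P = -21 (P = -1 - 20 = -21)
416 - (-9)*(P + 1/(35 - 32)) = 416 - (-9)*(-21 + 1/(35 - 32)) = 416 - (-9)*(-21 + 1/3) = 416 - (-9)*(-21 + ⅓) = 416 - (-9)*(-62)/3 = 416 - 1*186 = 416 - 186 = 230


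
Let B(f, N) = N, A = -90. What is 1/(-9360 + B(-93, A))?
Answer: -1/9450 ≈ -0.00010582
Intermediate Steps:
1/(-9360 + B(-93, A)) = 1/(-9360 - 90) = 1/(-9450) = -1/9450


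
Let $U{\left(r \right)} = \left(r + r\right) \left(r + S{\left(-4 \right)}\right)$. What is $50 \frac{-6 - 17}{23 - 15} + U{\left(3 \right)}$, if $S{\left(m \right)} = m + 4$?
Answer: $- \frac{503}{4} \approx -125.75$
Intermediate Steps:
$S{\left(m \right)} = 4 + m$
$U{\left(r \right)} = 2 r^{2}$ ($U{\left(r \right)} = \left(r + r\right) \left(r + \left(4 - 4\right)\right) = 2 r \left(r + 0\right) = 2 r r = 2 r^{2}$)
$50 \frac{-6 - 17}{23 - 15} + U{\left(3 \right)} = 50 \frac{-6 - 17}{23 - 15} + 2 \cdot 3^{2} = 50 \left(- \frac{23}{8}\right) + 2 \cdot 9 = 50 \left(\left(-23\right) \frac{1}{8}\right) + 18 = 50 \left(- \frac{23}{8}\right) + 18 = - \frac{575}{4} + 18 = - \frac{503}{4}$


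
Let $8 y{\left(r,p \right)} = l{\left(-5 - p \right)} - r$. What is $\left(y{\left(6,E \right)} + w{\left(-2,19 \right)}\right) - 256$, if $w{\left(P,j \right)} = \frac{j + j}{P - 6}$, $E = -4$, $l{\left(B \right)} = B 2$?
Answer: $- \frac{1047}{4} \approx -261.75$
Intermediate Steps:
$l{\left(B \right)} = 2 B$
$y{\left(r,p \right)} = - \frac{5}{4} - \frac{p}{4} - \frac{r}{8}$ ($y{\left(r,p \right)} = \frac{2 \left(-5 - p\right) - r}{8} = \frac{\left(-10 - 2 p\right) - r}{8} = \frac{-10 - r - 2 p}{8} = - \frac{5}{4} - \frac{p}{4} - \frac{r}{8}$)
$w{\left(P,j \right)} = \frac{2 j}{-6 + P}$
$\left(y{\left(6,E \right)} + w{\left(-2,19 \right)}\right) - 256 = \left(\left(- \frac{5}{4} - -1 - \frac{3}{4}\right) + 2 \cdot 19 \frac{1}{-6 - 2}\right) - 256 = \left(\left(- \frac{5}{4} + 1 - \frac{3}{4}\right) + 2 \cdot 19 \frac{1}{-8}\right) - 256 = \left(-1 + 2 \cdot 19 \left(- \frac{1}{8}\right)\right) - 256 = \left(-1 - \frac{19}{4}\right) - 256 = - \frac{23}{4} - 256 = - \frac{1047}{4}$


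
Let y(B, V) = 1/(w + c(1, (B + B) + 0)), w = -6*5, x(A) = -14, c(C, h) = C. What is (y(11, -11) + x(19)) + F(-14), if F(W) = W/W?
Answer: -378/29 ≈ -13.034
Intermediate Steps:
w = -30
F(W) = 1
y(B, V) = -1/29 (y(B, V) = 1/(-30 + 1) = 1/(-29) = -1/29)
(y(11, -11) + x(19)) + F(-14) = (-1/29 - 14) + 1 = -407/29 + 1 = -378/29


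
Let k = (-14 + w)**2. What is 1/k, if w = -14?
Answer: 1/784 ≈ 0.0012755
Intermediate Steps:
k = 784 (k = (-14 - 14)**2 = (-28)**2 = 784)
1/k = 1/784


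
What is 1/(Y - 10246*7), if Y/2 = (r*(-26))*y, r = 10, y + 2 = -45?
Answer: -1/47282 ≈ -2.1150e-5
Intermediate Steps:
y = -47 (y = -2 - 45 = -47)
Y = 24440 (Y = 2*((10*(-26))*(-47)) = 2*(-260*(-47)) = 2*12220 = 24440)
1/(Y - 10246*7) = 1/(24440 - 10246*7) = 1/(24440 - 71722) = 1/(-47282) = -1/47282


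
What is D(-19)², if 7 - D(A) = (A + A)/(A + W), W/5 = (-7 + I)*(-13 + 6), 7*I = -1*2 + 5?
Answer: 2295225/44521 ≈ 51.554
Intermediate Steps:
I = 3/7 (I = (-1*2 + 5)/7 = (-2 + 5)/7 = (⅐)*3 = 3/7 ≈ 0.42857)
W = 230 (W = 5*((-7 + 3/7)*(-13 + 6)) = 5*(-46/7*(-7)) = 5*46 = 230)
D(A) = 7 - 2*A/(230 + A) (D(A) = 7 - (A + A)/(A + 230) = 7 - 2*A/(230 + A))
D(-19)² = (5*(322 - 19)/(230 - 19))² = (5*303/211)² = (5*(1/211)*303)² = (1515/211)² = 2295225/44521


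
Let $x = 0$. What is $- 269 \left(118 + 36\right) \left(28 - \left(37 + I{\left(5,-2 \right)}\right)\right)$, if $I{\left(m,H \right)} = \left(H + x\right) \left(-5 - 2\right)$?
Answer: $952798$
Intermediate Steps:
$I{\left(m,H \right)} = - 7 H$ ($I{\left(m,H \right)} = \left(H + 0\right) \left(-5 - 2\right) = H \left(-7\right) = - 7 H$)
$- 269 \left(118 + 36\right) \left(28 - \left(37 + I{\left(5,-2 \right)}\right)\right) = - 269 \left(118 + 36\right) \left(28 - \left(37 - -14\right)\right) = - 269 \cdot 154 \left(28 - 51\right) = - 269 \cdot 154 \left(-23\right) = \left(-269\right) \left(-3542\right) = 952798$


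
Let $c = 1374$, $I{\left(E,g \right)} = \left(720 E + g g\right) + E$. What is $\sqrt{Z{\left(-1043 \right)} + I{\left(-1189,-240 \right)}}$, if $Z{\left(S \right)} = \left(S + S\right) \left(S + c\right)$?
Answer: $i \sqrt{1490135} \approx 1220.7 i$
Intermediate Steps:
$I{\left(E,g \right)} = g^{2} + 721 E$ ($I{\left(E,g \right)} = \left(720 E + g^{2}\right) + E = \left(g^{2} + 720 E\right) + E = g^{2} + 721 E$)
$Z{\left(S \right)} = 2 S \left(1374 + S\right)$ ($Z{\left(S \right)} = \left(S + S\right) \left(S + 1374\right) = 2 S \left(1374 + S\right)$)
$\sqrt{Z{\left(-1043 \right)} + I{\left(-1189,-240 \right)}} = \sqrt{2 \left(-1043\right) \left(1374 - 1043\right) + \left(\left(-240\right)^{2} + 721 \left(-1189\right)\right)} = \sqrt{2 \left(-1043\right) 331 + \left(57600 - 857269\right)} = \sqrt{-690466 - 799669} = \sqrt{-1490135} = i \sqrt{1490135}$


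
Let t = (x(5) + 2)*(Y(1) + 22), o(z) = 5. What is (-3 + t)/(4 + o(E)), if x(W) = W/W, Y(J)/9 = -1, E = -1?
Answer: 4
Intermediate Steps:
Y(J) = -9 (Y(J) = 9*(-1) = -9)
x(W) = 1
t = 39 (t = (1 + 2)*(-9 + 22) = 3*13 = 39)
(-3 + t)/(4 + o(E)) = (-3 + 39)/(4 + 5) = 36/9 = (⅑)*36 = 4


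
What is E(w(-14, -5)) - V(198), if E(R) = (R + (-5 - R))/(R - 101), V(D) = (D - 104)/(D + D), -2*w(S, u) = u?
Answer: -7279/39006 ≈ -0.18661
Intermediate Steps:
w(S, u) = -u/2
V(D) = (-104 + D)/(2*D) (V(D) = (-104 + D)/((2*D)) = (-104 + D)*(1/(2*D)) = (-104 + D)/(2*D))
E(R) = -5/(-101 + R)
E(w(-14, -5)) - V(198) = -5/(-101 - ½*(-5)) - (-104 + 198)/(2*198) = -5/(-101 + 5/2) - 94/(2*198) = -5/(-197/2) - 1*47/198 = -5*(-2/197) - 47/198 = 10/197 - 47/198 = -7279/39006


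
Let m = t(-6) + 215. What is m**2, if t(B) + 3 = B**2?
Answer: 61504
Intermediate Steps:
t(B) = -3 + B**2
m = 248 (m = (-3 + (-6)**2) + 215 = (-3 + 36) + 215 = 33 + 215 = 248)
m**2 = 248**2 = 61504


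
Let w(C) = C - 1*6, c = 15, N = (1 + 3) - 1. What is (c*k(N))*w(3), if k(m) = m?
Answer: -135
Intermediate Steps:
N = 3 (N = 4 - 1 = 3)
w(C) = -6 + C (w(C) = C - 6 = -6 + C)
(c*k(N))*w(3) = (15*3)*(-6 + 3) = 45*(-3) = -135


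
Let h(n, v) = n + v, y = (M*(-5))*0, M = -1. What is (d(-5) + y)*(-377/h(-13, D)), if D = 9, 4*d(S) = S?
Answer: -1885/16 ≈ -117.81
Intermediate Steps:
d(S) = S/4
y = 0 (y = -1*(-5)*0 = 5*0 = 0)
(d(-5) + y)*(-377/h(-13, D)) = ((1/4)*(-5) + 0)*(-377/(-13 + 9)) = (-5/4 + 0)*(-377/(-4)) = -(-1885)*(-1)/(4*4) = -5/4*377/4 = -1885/16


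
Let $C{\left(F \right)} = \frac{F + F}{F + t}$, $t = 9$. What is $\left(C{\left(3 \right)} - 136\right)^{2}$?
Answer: $\frac{73441}{4} \approx 18360.0$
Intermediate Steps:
$C{\left(F \right)} = \frac{2 F}{9 + F}$ ($C{\left(F \right)} = \frac{F + F}{F + 9} = \frac{2 F}{9 + F}$)
$\left(C{\left(3 \right)} - 136\right)^{2} = \left(2 \cdot 3 \frac{1}{9 + 3} - 136\right)^{2} = \left(2 \cdot 3 \cdot \frac{1}{12} - 136\right)^{2} = \left(\frac{1}{2} - 136\right)^{2} = \left(- \frac{271}{2}\right)^{2} = \frac{73441}{4}$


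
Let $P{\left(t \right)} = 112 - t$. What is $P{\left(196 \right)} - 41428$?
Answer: $-41512$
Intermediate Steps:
$P{\left(196 \right)} - 41428 = \left(112 - 196\right) - 41428 = -84 - 41428 = -41512$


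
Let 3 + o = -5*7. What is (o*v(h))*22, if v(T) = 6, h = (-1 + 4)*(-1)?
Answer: -5016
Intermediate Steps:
h = -3 (h = 3*(-1) = -3)
o = -38 (o = -3 - 5*7 = -3 - 35 = -38)
(o*v(h))*22 = -38*6*22 = -228*22 = -5016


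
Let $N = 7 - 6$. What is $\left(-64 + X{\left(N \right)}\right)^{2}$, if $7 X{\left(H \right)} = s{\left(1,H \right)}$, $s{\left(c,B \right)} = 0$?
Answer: $4096$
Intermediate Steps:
$N = 1$
$X{\left(H \right)} = 0$ ($X{\left(H \right)} = \frac{1}{7} \cdot 0 = 0$)
$\left(-64 + X{\left(N \right)}\right)^{2} = \left(-64 + 0\right)^{2} = \left(-64\right)^{2} = 4096$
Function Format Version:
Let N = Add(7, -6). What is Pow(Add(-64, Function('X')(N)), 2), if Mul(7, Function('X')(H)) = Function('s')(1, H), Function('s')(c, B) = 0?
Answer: 4096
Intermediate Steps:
N = 1
Function('X')(H) = 0 (Function('X')(H) = Mul(Rational(1, 7), 0) = 0)
Pow(Add(-64, Function('X')(N)), 2) = Pow(Add(-64, 0), 2) = Pow(-64, 2) = 4096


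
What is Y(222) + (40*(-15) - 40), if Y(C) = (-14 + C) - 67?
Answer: -499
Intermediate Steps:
Y(C) = -81 + C
Y(222) + (40*(-15) - 40) = (-81 + 222) + (40*(-15) - 40) = 141 + (-600 - 40) = 141 - 640 = -499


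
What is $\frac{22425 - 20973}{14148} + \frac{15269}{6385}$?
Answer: $\frac{18774736}{7527915} \approx 2.494$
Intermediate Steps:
$\frac{22425 - 20973}{14148} + \frac{15269}{6385} = 1452 \cdot \frac{1}{14148} + 15269 \cdot \frac{1}{6385} = \frac{121}{1179} + \frac{15269}{6385} = \frac{18774736}{7527915}$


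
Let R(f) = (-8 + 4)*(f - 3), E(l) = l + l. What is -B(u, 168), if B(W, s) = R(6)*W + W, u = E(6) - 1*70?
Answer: -638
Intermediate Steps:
E(l) = 2*l
u = -58 (u = 2*6 - 1*70 = 12 - 70 = -58)
R(f) = 12 - 4*f (R(f) = -4*(-3 + f) = 12 - 4*f)
B(W, s) = -11*W (B(W, s) = (12 - 4*6)*W + W = (12 - 24)*W + W = -12*W + W = -11*W)
-B(u, 168) = -(-11)*(-58) = -1*638 = -638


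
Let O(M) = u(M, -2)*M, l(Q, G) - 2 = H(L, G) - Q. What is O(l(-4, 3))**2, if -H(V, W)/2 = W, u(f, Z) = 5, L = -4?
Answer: 0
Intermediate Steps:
H(V, W) = -2*W
l(Q, G) = 2 - Q - 2*G (l(Q, G) = 2 + (-2*G - Q) = 2 + (-Q - 2*G) = 2 - Q - 2*G)
O(M) = 5*M
O(l(-4, 3))**2 = (5*(2 - 1*(-4) - 2*3))**2 = (5*(2 + 4 - 6))**2 = (5*0)**2 = 0**2 = 0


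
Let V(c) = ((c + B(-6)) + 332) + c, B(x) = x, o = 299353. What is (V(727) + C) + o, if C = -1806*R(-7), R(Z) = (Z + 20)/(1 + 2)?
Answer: 293307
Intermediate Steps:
R(Z) = 20/3 + Z/3 (R(Z) = (20 + Z)/3 = (20 + Z)*(⅓) = 20/3 + Z/3)
C = -7826 (C = -1806*(20/3 + (⅓)*(-7)) = -1806*(20/3 - 7/3) = -1806*13/3 = -7826)
V(c) = 326 + 2*c (V(c) = ((c - 6) + 332) + c = ((-6 + c) + 332) + c = (326 + c) + c = 326 + 2*c)
(V(727) + C) + o = ((326 + 2*727) - 7826) + 299353 = ((326 + 1454) - 7826) + 299353 = (1780 - 7826) + 299353 = -6046 + 299353 = 293307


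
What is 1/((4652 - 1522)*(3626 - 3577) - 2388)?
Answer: 1/150982 ≈ 6.6233e-6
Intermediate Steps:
1/((4652 - 1522)*(3626 - 3577) - 2388) = 1/(3130*49 - 2388) = 1/(153370 - 2388) = 1/150982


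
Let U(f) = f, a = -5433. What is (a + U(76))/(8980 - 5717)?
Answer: -5357/3263 ≈ -1.6417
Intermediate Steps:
(a + U(76))/(8980 - 5717) = (-5433 + 76)/(8980 - 5717) = -5357/3263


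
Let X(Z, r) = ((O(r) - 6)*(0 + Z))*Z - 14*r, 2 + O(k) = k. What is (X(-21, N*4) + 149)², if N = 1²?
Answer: 2792241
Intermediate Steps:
N = 1
O(k) = -2 + k
X(Z, r) = -14*r + Z²*(-8 + r) (X(Z, r) = (((-2 + r) - 6)*(0 + Z))*Z - 14*r = ((-8 + r)*Z)*Z - 14*r = (Z*(-8 + r))*Z - 14*r = Z²*(-8 + r) - 14*r = -14*r + Z²*(-8 + r))
(X(-21, N*4) + 149)² = ((-14*4 - 8*(-21)² + (1*4)*(-21)²) + 149)² = ((-14*4 - 8*441 + 4*441) + 149)² = ((-56 - 3528 + 1764) + 149)² = (-1820 + 149)² = (-1671)² = 2792241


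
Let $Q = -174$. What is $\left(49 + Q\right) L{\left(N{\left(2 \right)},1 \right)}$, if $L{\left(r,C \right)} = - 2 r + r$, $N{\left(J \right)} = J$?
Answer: $250$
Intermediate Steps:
$L{\left(r,C \right)} = - r$
$\left(49 + Q\right) L{\left(N{\left(2 \right)},1 \right)} = \left(49 - 174\right) \left(\left(-1\right) 2\right) = \left(-125\right) \left(-2\right) = 250$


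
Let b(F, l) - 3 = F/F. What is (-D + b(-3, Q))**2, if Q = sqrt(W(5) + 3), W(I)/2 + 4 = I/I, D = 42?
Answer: 1444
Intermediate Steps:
W(I) = -6 (W(I) = -8 + 2*(I/I) = -8 + 2*1 = -8 + 2 = -6)
Q = I*sqrt(3) (Q = sqrt(-6 + 3) = sqrt(-3) = I*sqrt(3) ≈ 1.732*I)
b(F, l) = 4 (b(F, l) = 3 + F/F = 3 + 1 = 4)
(-D + b(-3, Q))**2 = (-1*42 + 4)**2 = (-42 + 4)**2 = (-38)**2 = 1444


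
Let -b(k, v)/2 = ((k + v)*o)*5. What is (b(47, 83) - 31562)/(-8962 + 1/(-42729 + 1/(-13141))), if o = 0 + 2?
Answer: 19182024149980/5032179055121 ≈ 3.8119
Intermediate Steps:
o = 2
b(k, v) = -20*k - 20*v (b(k, v) = -2*(k + v)*2*5 = -2*(2*k + 2*v)*5 = -2*(10*k + 10*v) = -20*k - 20*v)
(b(47, 83) - 31562)/(-8962 + 1/(-42729 + 1/(-13141))) = ((-20*47 - 20*83) - 31562)/(-8962 + 1/(-42729 + 1/(-13141))) = ((-940 - 1660) - 31562)/(-8962 + 1/(-42729 - 1/13141)) = (-2600 - 31562)/(-8962 + 1/(-561501790/13141)) = -34162/(-8962 - 13141/561501790) = -34162/(-5032179055121/561501790) = -34162*(-561501790/5032179055121) = 19182024149980/5032179055121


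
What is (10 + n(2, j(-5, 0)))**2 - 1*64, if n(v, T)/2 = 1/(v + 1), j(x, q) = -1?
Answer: 448/9 ≈ 49.778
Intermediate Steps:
n(v, T) = 2/(1 + v) (n(v, T) = 2/(v + 1) = 2/(1 + v))
(10 + n(2, j(-5, 0)))**2 - 1*64 = (10 + 2/(1 + 2))**2 - 1*64 = (10 + 2/3)**2 - 64 = (32/3)**2 - 64 = 1024/9 - 64 = 448/9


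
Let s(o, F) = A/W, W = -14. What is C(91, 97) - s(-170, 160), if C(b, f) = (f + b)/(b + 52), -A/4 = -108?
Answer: 32204/1001 ≈ 32.172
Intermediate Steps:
A = 432 (A = -4*(-108) = 432)
C(b, f) = (b + f)/(52 + b)
s(o, F) = -216/7 (s(o, F) = 432/(-14) = 432*(-1/14) = -216/7)
C(91, 97) - s(-170, 160) = (91 + 97)/(52 + 91) - 1*(-216/7) = 188/143 + 216/7 = 32204/1001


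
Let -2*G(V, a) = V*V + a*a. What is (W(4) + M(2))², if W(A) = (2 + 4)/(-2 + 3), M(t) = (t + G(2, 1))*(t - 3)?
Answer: 169/4 ≈ 42.250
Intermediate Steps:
G(V, a) = -V²/2 - a²/2 (G(V, a) = -(V*V + a*a)/2 = -(V² + a²)/2 = -V²/2 - a²/2)
M(t) = (-3 + t)*(-5/2 + t) (M(t) = (t + (-½*2² - ½*1²))*(t - 3) = (t + (-½*4 - ½*1))*(-3 + t) = (t + (-2 - ½))*(-3 + t) = (t - 5/2)*(-3 + t) = (-5/2 + t)*(-3 + t) = (-3 + t)*(-5/2 + t))
W(A) = 6 (W(A) = 6/1 = 6*1 = 6)
(W(4) + M(2))² = (6 + (15/2 + 2² - 11/2*2))² = (6 + (15/2 + 4 - 11))² = (6 + ½)² = (13/2)² = 169/4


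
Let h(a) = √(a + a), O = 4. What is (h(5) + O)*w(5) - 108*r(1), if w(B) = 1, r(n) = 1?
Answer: -104 + √10 ≈ -100.84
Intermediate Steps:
h(a) = √2*√a (h(a) = √(2*a) = √2*√a)
(h(5) + O)*w(5) - 108*r(1) = (√2*√5 + 4)*1 - 108*1 = (√10 + 4)*1 - 108 = (4 + √10)*1 - 108 = (4 + √10) - 108 = -104 + √10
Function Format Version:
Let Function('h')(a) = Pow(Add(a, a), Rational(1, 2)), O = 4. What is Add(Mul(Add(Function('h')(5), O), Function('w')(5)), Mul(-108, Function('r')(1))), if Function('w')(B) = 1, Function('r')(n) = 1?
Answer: Add(-104, Pow(10, Rational(1, 2))) ≈ -100.84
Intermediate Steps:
Function('h')(a) = Mul(Pow(2, Rational(1, 2)), Pow(a, Rational(1, 2))) (Function('h')(a) = Pow(Mul(2, a), Rational(1, 2)) = Mul(Pow(2, Rational(1, 2)), Pow(a, Rational(1, 2))))
Add(Mul(Add(Function('h')(5), O), Function('w')(5)), Mul(-108, Function('r')(1))) = Add(Mul(Add(Mul(Pow(2, Rational(1, 2)), Pow(5, Rational(1, 2))), 4), 1), Mul(-108, 1)) = Add(Mul(Add(Pow(10, Rational(1, 2)), 4), 1), -108) = Add(Mul(Add(4, Pow(10, Rational(1, 2))), 1), -108) = Add(Add(4, Pow(10, Rational(1, 2))), -108) = Add(-104, Pow(10, Rational(1, 2)))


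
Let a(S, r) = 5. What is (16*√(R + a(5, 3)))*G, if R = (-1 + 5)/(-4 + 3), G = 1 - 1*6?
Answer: -80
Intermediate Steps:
G = -5 (G = 1 - 6 = -5)
R = -4 (R = 4/(-1) = 4*(-1) = -4)
(16*√(R + a(5, 3)))*G = (16*√(-4 + 5))*(-5) = (16*√1)*(-5) = (16*1)*(-5) = 16*(-5) = -80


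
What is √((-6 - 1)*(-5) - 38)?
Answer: I*√3 ≈ 1.732*I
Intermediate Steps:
√((-6 - 1)*(-5) - 38) = √(-7*(-5) - 38) = √(35 - 38) = √(-3) = I*√3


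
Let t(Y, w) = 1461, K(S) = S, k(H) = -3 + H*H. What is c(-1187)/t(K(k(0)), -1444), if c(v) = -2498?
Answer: -2498/1461 ≈ -1.7098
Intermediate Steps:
k(H) = -3 + H**2
c(-1187)/t(K(k(0)), -1444) = -2498/1461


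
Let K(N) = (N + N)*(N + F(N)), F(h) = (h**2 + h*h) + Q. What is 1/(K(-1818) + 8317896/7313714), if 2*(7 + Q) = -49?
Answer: -3656857/87867460783779774 ≈ -4.1618e-11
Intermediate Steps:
Q = -63/2 (Q = -7 + (1/2)*(-49) = -7 - 49/2 = -63/2 ≈ -31.500)
F(h) = -63/2 + 2*h**2 (F(h) = (h**2 + h*h) - 63/2 = (h**2 + h**2) - 63/2 = 2*h**2 - 63/2 = -63/2 + 2*h**2)
K(N) = 2*N*(-63/2 + N + 2*N**2) (K(N) = (N + N)*(N + (-63/2 + 2*N**2)) = (2*N)*(-63/2 + N + 2*N**2) = 2*N*(-63/2 + N + 2*N**2))
1/(K(-1818) + 8317896/7313714) = 1/(-1818*(-63 + 2*(-1818) + 4*(-1818)**2) + 8317896/7313714) = 1/(-1818*(-63 - 3636 + 4*3305124) + 8317896*(1/7313714)) = 1/(-1818*(-63 - 3636 + 13220496) + 4158948/3656857) = 1/(-1818*13216797 + 4158948/3656857) = 1/(-24028136946 + 4158948/3656857) = 1/(-87867460783779774/3656857) = -3656857/87867460783779774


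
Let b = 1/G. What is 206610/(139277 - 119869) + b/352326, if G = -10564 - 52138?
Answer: 570541760231539/53594087810952 ≈ 10.646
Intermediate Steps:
G = -62702
b = -1/62702 (b = 1/(-62702) = -1/62702 ≈ -1.5948e-5)
206610/(139277 - 119869) + b/352326 = 206610/(139277 - 119869) - 1/62702/352326 = 206610/19408 - 1/62702*1/352326 = 206610*(1/19408) - 1/22091544852 = 103305/9704 - 1/22091544852 = 570541760231539/53594087810952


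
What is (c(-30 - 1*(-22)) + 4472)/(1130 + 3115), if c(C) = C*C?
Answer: 1512/1415 ≈ 1.0686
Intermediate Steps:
c(C) = C²
(c(-30 - 1*(-22)) + 4472)/(1130 + 3115) = ((-30 - 1*(-22))² + 4472)/(1130 + 3115) = ((-30 + 22)² + 4472)/4245 = ((-8)² + 4472)*(1/4245) = (64 + 4472)*(1/4245) = 4536*(1/4245) = 1512/1415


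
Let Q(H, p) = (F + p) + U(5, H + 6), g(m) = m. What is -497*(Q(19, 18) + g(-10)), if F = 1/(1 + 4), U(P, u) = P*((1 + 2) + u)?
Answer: -368277/5 ≈ -73655.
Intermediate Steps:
U(P, u) = P*(3 + u)
F = ⅕ (F = 1/5 = ⅕ ≈ 0.20000)
Q(H, p) = 226/5 + p + 5*H (Q(H, p) = (⅕ + p) + 5*(3 + (H + 6)) = (⅕ + p) + 5*(3 + (6 + H)) = (⅕ + p) + 5*(9 + H) = (⅕ + p) + (45 + 5*H) = 226/5 + p + 5*H)
-497*(Q(19, 18) + g(-10)) = -497*((226/5 + 18 + 5*19) - 10) = -497*((226/5 + 18 + 95) - 10) = -497*(791/5 - 10) = -497*741/5 = -368277/5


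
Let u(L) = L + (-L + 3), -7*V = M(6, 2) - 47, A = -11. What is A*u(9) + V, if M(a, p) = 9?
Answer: -193/7 ≈ -27.571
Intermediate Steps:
V = 38/7 (V = -(9 - 47)/7 = -⅐*(-38) = 38/7 ≈ 5.4286)
u(L) = 3 (u(L) = L + (3 - L) = 3)
A*u(9) + V = -11*3 + 38/7 = -33 + 38/7 = -193/7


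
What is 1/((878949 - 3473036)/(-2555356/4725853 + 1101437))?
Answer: -5205226795405/12259273831211 ≈ -0.42459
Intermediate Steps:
1/((878949 - 3473036)/(-2555356/4725853 + 1101437)) = 1/(-2594087/(-2555356*1/4725853 + 1101437)) = 1/(-2594087/(-2555356/4725853 + 1101437)) = 1/(-2594087/5205226795405/4725853) = 1/(-2594087*4725853/5205226795405) = 1/(-12259273831211/5205226795405) = -5205226795405/12259273831211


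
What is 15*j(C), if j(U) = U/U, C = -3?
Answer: 15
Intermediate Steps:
j(U) = 1
15*j(C) = 15*1 = 15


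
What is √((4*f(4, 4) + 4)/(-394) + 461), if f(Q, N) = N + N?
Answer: √17887403/197 ≈ 21.469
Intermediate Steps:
f(Q, N) = 2*N
√((4*f(4, 4) + 4)/(-394) + 461) = √((4*(2*4) + 4)/(-394) + 461) = √((4*8 + 4)*(-1/394) + 461) = √((32 + 4)*(-1/394) + 461) = √(36*(-1/394) + 461) = √(-18/197 + 461) = √(90799/197) = √17887403/197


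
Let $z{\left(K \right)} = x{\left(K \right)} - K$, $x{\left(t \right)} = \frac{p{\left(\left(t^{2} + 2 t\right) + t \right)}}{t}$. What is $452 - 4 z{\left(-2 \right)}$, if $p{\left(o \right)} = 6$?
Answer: $456$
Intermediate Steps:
$x{\left(t \right)} = \frac{6}{t}$
$z{\left(K \right)} = - K + \frac{6}{K}$ ($z{\left(K \right)} = \frac{6}{K} - K = - K + \frac{6}{K}$)
$452 - 4 z{\left(-2 \right)} = 452 - 4 \left(\left(-1\right) \left(-2\right) + \frac{6}{-2}\right) = 452 - 4 \left(2 + 6 \left(- \frac{1}{2}\right)\right) = 452 - 4 \left(2 - 3\right) = 452 - 4 \left(-1\right) = 452 - -4 = 452 + 4 = 456$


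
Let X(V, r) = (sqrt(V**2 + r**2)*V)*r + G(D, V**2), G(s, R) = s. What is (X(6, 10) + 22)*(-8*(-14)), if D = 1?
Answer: 2576 + 13440*sqrt(34) ≈ 80944.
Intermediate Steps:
X(V, r) = 1 + V*r*sqrt(V**2 + r**2) (X(V, r) = (sqrt(V**2 + r**2)*V)*r + 1 = (V*sqrt(V**2 + r**2))*r + 1 = V*r*sqrt(V**2 + r**2) + 1 = 1 + V*r*sqrt(V**2 + r**2))
(X(6, 10) + 22)*(-8*(-14)) = ((1 + 6*10*sqrt(6**2 + 10**2)) + 22)*(-8*(-14)) = ((1 + 6*10*sqrt(36 + 100)) + 22)*112 = ((1 + 6*10*sqrt(136)) + 22)*112 = ((1 + 6*10*(2*sqrt(34))) + 22)*112 = ((1 + 120*sqrt(34)) + 22)*112 = (23 + 120*sqrt(34))*112 = 2576 + 13440*sqrt(34)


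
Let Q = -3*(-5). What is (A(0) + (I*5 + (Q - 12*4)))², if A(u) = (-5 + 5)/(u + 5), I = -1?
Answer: 1444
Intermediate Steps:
Q = 15
A(u) = 0 (A(u) = 0/(5 + u) = 0)
(A(0) + (I*5 + (Q - 12*4)))² = (0 + (-1*5 + (15 - 12*4)))² = (0 + (-5 + (15 - 3*16)))² = (0 + (-5 + (15 - 48)))² = (0 + (-5 - 33))² = (0 - 38)² = (-38)² = 1444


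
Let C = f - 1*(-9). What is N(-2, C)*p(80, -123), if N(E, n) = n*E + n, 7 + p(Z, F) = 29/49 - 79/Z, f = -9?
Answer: 0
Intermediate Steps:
p(Z, F) = -314/49 - 79/Z (p(Z, F) = -7 + (29/49 - 79/Z) = -314/49 - 79/Z)
C = 0 (C = -9 - 1*(-9) = -9 + 9 = 0)
N(E, n) = n + E*n (N(E, n) = E*n + n = n + E*n)
N(-2, C)*p(80, -123) = (0*(1 - 2))*(-314/49 - 79/80) = (0*(-1))*(-314/49 - 79*1/80) = 0*(-314/49 - 79/80) = 0*(-28991/3920) = 0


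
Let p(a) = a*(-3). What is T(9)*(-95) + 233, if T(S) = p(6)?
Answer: 1943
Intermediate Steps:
p(a) = -3*a
T(S) = -18 (T(S) = -3*6 = -18)
T(9)*(-95) + 233 = -18*(-95) + 233 = 1710 + 233 = 1943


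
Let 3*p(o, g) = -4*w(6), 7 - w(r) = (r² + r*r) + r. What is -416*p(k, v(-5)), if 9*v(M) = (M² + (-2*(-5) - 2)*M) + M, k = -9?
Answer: -118144/3 ≈ -39381.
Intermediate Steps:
w(r) = 7 - r - 2*r² (w(r) = 7 - ((r² + r*r) + r) = 7 - ((r² + r²) + r) = 7 - (2*r² + r) = 7 - (r + 2*r²) = 7 + (-r - 2*r²) = 7 - r - 2*r²)
v(M) = M + M²/9 (v(M) = ((M² + (-2*(-5) - 2)*M) + M)/9 = ((M² + (10 - 2)*M) + M)/9 = ((M² + 8*M) + M)/9 = (M² + 9*M)/9 = M + M²/9)
p(o, g) = 284/3 (p(o, g) = (-4*(7 - 1*6 - 2*6²))/3 = (-4*(7 - 6 - 2*36))/3 = (-4*(7 - 6 - 72))/3 = (-4*(-71))/3 = (⅓)*284 = 284/3)
-416*p(k, v(-5)) = -416*284/3 = -118144/3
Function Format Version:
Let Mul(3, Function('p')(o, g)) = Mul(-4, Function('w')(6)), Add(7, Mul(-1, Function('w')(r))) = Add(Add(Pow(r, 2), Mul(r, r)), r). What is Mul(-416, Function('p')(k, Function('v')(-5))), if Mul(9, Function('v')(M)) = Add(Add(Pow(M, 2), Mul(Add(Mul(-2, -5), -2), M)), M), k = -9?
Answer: Rational(-118144, 3) ≈ -39381.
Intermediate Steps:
Function('w')(r) = Add(7, Mul(-1, r), Mul(-2, Pow(r, 2))) (Function('w')(r) = Add(7, Mul(-1, Add(Add(Pow(r, 2), Mul(r, r)), r))) = Add(7, Mul(-1, Add(Add(Pow(r, 2), Pow(r, 2)), r))) = Add(7, Mul(-1, Add(Mul(2, Pow(r, 2)), r))) = Add(7, Mul(-1, Add(r, Mul(2, Pow(r, 2))))) = Add(7, Add(Mul(-1, r), Mul(-2, Pow(r, 2)))) = Add(7, Mul(-1, r), Mul(-2, Pow(r, 2))))
Function('v')(M) = Add(M, Mul(Rational(1, 9), Pow(M, 2))) (Function('v')(M) = Mul(Rational(1, 9), Add(Add(Pow(M, 2), Mul(Add(Mul(-2, -5), -2), M)), M)) = Mul(Rational(1, 9), Add(Add(Pow(M, 2), Mul(Add(10, -2), M)), M)) = Mul(Rational(1, 9), Add(Add(Pow(M, 2), Mul(8, M)), M)) = Mul(Rational(1, 9), Add(Pow(M, 2), Mul(9, M))) = Add(M, Mul(Rational(1, 9), Pow(M, 2))))
Function('p')(o, g) = Rational(284, 3) (Function('p')(o, g) = Mul(Rational(1, 3), Mul(-4, Add(7, Mul(-1, 6), Mul(-2, Pow(6, 2))))) = Mul(Rational(1, 3), Mul(-4, Add(7, -6, Mul(-2, 36)))) = Mul(Rational(1, 3), Mul(-4, Add(7, -6, -72))) = Mul(Rational(1, 3), Mul(-4, -71)) = Mul(Rational(1, 3), 284) = Rational(284, 3))
Mul(-416, Function('p')(k, Function('v')(-5))) = Mul(-416, Rational(284, 3)) = Rational(-118144, 3)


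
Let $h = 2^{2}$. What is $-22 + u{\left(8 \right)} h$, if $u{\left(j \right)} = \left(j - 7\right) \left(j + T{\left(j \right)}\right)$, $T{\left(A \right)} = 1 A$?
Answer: $42$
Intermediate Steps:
$T{\left(A \right)} = A$
$u{\left(j \right)} = 2 j \left(-7 + j\right)$ ($u{\left(j \right)} = \left(j - 7\right) \left(j + j\right) = \left(-7 + j\right) 2 j = 2 j \left(-7 + j\right)$)
$h = 4$
$-22 + u{\left(8 \right)} h = -22 + 2 \cdot 8 \left(-7 + 8\right) 4 = -22 + 2 \cdot 8 \cdot 1 \cdot 4 = -22 + 16 \cdot 4 = -22 + 64 = 42$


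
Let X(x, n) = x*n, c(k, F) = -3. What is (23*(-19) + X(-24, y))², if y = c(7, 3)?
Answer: 133225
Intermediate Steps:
y = -3
X(x, n) = n*x
(23*(-19) + X(-24, y))² = (23*(-19) - 3*(-24))² = (-437 + 72)² = (-365)² = 133225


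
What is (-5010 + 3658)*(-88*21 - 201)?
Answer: 2770248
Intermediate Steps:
(-5010 + 3658)*(-88*21 - 201) = -1352*(-1848 - 201) = -1352*(-2049) = 2770248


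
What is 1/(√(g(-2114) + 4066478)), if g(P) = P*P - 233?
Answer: √8535241/8535241 ≈ 0.00034229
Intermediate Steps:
g(P) = -233 + P² (g(P) = P² - 233 = -233 + P²)
1/(√(g(-2114) + 4066478)) = 1/(√((-233 + (-2114)²) + 4066478)) = 1/(√((-233 + 4468996) + 4066478)) = 1/(√(4468763 + 4066478)) = 1/(√8535241) = √8535241/8535241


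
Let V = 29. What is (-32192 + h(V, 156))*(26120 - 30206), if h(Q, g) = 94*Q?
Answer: 120398076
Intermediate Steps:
(-32192 + h(V, 156))*(26120 - 30206) = (-32192 + 94*29)*(26120 - 30206) = (-32192 + 2726)*(-4086) = -29466*(-4086) = 120398076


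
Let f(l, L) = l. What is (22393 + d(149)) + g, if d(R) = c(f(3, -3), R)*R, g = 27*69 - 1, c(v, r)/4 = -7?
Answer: 20083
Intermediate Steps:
c(v, r) = -28 (c(v, r) = 4*(-7) = -28)
g = 1862 (g = 1863 - 1 = 1862)
d(R) = -28*R
(22393 + d(149)) + g = (22393 - 28*149) + 1862 = (22393 - 4172) + 1862 = 18221 + 1862 = 20083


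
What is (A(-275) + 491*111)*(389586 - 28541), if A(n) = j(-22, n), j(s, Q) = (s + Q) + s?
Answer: 19562140190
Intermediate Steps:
j(s, Q) = Q + 2*s (j(s, Q) = (Q + s) + s = Q + 2*s)
A(n) = -44 + n (A(n) = n + 2*(-22) = n - 44 = -44 + n)
(A(-275) + 491*111)*(389586 - 28541) = ((-44 - 275) + 491*111)*(389586 - 28541) = (-319 + 54501)*361045 = 54182*361045 = 19562140190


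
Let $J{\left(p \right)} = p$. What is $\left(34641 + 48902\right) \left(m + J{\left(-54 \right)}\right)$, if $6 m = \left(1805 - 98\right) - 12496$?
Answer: $- \frac{928413359}{6} \approx -1.5474 \cdot 10^{8}$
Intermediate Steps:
$m = - \frac{10789}{6}$ ($m = \frac{\left(1805 - 98\right) - 12496}{6} = \frac{1707 - 12496}{6} = \frac{1}{6} \left(-10789\right) = - \frac{10789}{6} \approx -1798.2$)
$\left(34641 + 48902\right) \left(m + J{\left(-54 \right)}\right) = \left(34641 + 48902\right) \left(- \frac{10789}{6} - 54\right) = 83543 \left(- \frac{11113}{6}\right) = - \frac{928413359}{6}$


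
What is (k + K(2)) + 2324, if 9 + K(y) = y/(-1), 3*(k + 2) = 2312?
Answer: 9245/3 ≈ 3081.7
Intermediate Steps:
k = 2306/3 (k = -2 + (1/3)*2312 = -2 + 2312/3 = 2306/3 ≈ 768.67)
K(y) = -9 - y (K(y) = -9 + y/(-1) = -9 + y*(-1) = -9 - y)
(k + K(2)) + 2324 = (2306/3 + (-9 - 1*2)) + 2324 = (2306/3 + (-9 - 2)) + 2324 = (2306/3 - 11) + 2324 = 2273/3 + 2324 = 9245/3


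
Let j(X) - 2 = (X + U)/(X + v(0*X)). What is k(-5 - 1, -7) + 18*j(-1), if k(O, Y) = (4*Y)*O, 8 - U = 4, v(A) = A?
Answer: 150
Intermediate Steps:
U = 4 (U = 8 - 1*4 = 8 - 4 = 4)
j(X) = 2 + (4 + X)/X (j(X) = 2 + (X + 4)/(X + 0*X) = 2 + (4 + X)/(X + 0) = 2 + (4 + X)/X)
k(O, Y) = 4*O*Y
k(-5 - 1, -7) + 18*j(-1) = 4*(-5 - 1)*(-7) + 18*(3 + 4/(-1)) = 4*(-6)*(-7) + 18*(3 + 4*(-1)) = 168 + 18*(3 - 4) = 168 + 18*(-1) = 168 - 18 = 150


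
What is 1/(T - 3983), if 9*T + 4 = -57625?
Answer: -9/93476 ≈ -9.6281e-5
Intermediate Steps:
T = -57629/9 (T = -4/9 + (⅑)*(-57625) = -4/9 - 57625/9 = -57629/9 ≈ -6403.2)
1/(T - 3983) = 1/(-57629/9 - 3983) = 1/(-93476/9) = -9/93476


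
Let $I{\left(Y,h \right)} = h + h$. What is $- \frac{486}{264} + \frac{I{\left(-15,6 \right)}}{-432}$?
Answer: $- \frac{185}{99} \approx -1.8687$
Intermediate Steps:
$I{\left(Y,h \right)} = 2 h$
$- \frac{486}{264} + \frac{I{\left(-15,6 \right)}}{-432} = - \frac{486}{264} + \frac{2 \cdot 6}{-432} = \left(-486\right) \frac{1}{264} + 12 \left(- \frac{1}{432}\right) = - \frac{81}{44} - \frac{1}{36} = - \frac{185}{99}$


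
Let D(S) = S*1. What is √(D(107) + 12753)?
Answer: 2*√3215 ≈ 113.40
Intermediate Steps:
D(S) = S
√(D(107) + 12753) = √(107 + 12753) = √12860 = 2*√3215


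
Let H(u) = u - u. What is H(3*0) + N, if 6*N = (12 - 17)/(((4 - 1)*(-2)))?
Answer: 5/36 ≈ 0.13889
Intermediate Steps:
H(u) = 0
N = 5/36 (N = ((12 - 17)/(((4 - 1)*(-2))))/6 = (-5/(3*(-2)))/6 = (-5/(-6))/6 = (-5*(-⅙))/6 = (⅙)*(⅚) = 5/36 ≈ 0.13889)
H(3*0) + N = 0 + 5/36 = 5/36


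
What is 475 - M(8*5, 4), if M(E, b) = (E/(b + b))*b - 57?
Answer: 512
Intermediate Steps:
M(E, b) = -57 + E/2 (M(E, b) = (E/((2*b)))*b - 57 = ((1/(2*b))*E)*b - 57 = (E/(2*b))*b - 57 = E/2 - 57 = -57 + E/2)
475 - M(8*5, 4) = 475 - (-57 + (8*5)/2) = 475 - (-57 + (½)*40) = 475 - (-57 + 20) = 475 - 1*(-37) = 475 + 37 = 512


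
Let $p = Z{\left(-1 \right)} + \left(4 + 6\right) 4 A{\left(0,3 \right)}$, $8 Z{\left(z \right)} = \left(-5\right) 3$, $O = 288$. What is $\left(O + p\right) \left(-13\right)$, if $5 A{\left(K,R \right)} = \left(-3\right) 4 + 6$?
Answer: $- \frac{24765}{8} \approx -3095.6$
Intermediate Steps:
$Z{\left(z \right)} = - \frac{15}{8}$ ($Z{\left(z \right)} = \frac{\left(-5\right) 3}{8} = \frac{1}{8} \left(-15\right) = - \frac{15}{8}$)
$A{\left(K,R \right)} = - \frac{6}{5}$ ($A{\left(K,R \right)} = \frac{\left(-3\right) 4 + 6}{5} = \frac{-12 + 6}{5} = \frac{1}{5} \left(-6\right) = - \frac{6}{5}$)
$p = - \frac{399}{8}$ ($p = - \frac{15}{8} + \left(4 + 6\right) 4 \left(- \frac{6}{5}\right) = - \frac{15}{8} + 10 \cdot 4 \left(- \frac{6}{5}\right) = - \frac{15}{8} + 40 \left(- \frac{6}{5}\right) = - \frac{15}{8} - 48 = - \frac{399}{8} \approx -49.875$)
$\left(O + p\right) \left(-13\right) = \left(288 - \frac{399}{8}\right) \left(-13\right) = \frac{1905}{8} \left(-13\right) = - \frac{24765}{8}$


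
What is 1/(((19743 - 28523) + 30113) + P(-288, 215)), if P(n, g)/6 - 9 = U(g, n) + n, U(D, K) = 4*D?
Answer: 1/24819 ≈ 4.0292e-5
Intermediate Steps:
P(n, g) = 54 + 6*n + 24*g (P(n, g) = 54 + 6*(4*g + n) = 54 + 6*(n + 4*g) = 54 + (6*n + 24*g) = 54 + 6*n + 24*g)
1/(((19743 - 28523) + 30113) + P(-288, 215)) = 1/(((19743 - 28523) + 30113) + (54 + 6*(-288) + 24*215)) = 1/((-8780 + 30113) + (54 - 1728 + 5160)) = 1/(21333 + 3486) = 1/24819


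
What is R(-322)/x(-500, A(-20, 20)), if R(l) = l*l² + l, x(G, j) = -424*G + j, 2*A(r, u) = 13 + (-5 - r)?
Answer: -725795/4609 ≈ -157.47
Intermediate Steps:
A(r, u) = 4 - r/2 (A(r, u) = (13 + (-5 - r))/2 = (8 - r)/2 = 4 - r/2)
x(G, j) = j - 424*G
R(l) = l + l³ (R(l) = l³ + l = l + l³)
R(-322)/x(-500, A(-20, 20)) = (-322 + (-322)³)/((4 - ½*(-20)) - 424*(-500)) = (-322 - 33386248)/((4 + 10) + 212000) = -33386570/(14 + 212000) = -33386570/212014 = -33386570*1/212014 = -725795/4609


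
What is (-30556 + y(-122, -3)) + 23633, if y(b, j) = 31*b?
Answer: -10705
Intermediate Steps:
(-30556 + y(-122, -3)) + 23633 = (-30556 + 31*(-122)) + 23633 = (-30556 - 3782) + 23633 = -34338 + 23633 = -10705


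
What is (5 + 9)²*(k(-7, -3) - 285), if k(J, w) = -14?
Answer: -58604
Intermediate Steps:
(5 + 9)²*(k(-7, -3) - 285) = (5 + 9)²*(-14 - 285) = 14²*(-299) = 196*(-299) = -58604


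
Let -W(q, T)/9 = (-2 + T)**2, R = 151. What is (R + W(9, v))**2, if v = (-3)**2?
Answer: 84100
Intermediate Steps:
v = 9
W(q, T) = -9*(-2 + T)**2
(R + W(9, v))**2 = (151 - 9*(-2 + 9)**2)**2 = (151 - 9*7**2)**2 = (151 - 9*49)**2 = (151 - 441)**2 = (-290)**2 = 84100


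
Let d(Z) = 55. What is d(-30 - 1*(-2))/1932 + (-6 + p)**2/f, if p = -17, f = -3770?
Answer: -407339/3641820 ≈ -0.11185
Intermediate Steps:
d(-30 - 1*(-2))/1932 + (-6 + p)**2/f = 55/1932 + (-6 - 17)**2/(-3770) = 55*(1/1932) + (-23)**2*(-1/3770) = 55/1932 + 529*(-1/3770) = 55/1932 - 529/3770 = -407339/3641820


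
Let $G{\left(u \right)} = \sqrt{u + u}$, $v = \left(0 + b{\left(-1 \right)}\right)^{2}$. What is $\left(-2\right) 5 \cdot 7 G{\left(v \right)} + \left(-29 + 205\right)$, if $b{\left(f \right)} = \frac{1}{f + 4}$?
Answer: $176 - \frac{70 \sqrt{2}}{3} \approx 143.0$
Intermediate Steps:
$b{\left(f \right)} = \frac{1}{4 + f}$
$v = \frac{1}{9}$ ($v = \left(0 + \frac{1}{4 - 1}\right)^{2} = \left(0 + \frac{1}{3}\right)^{2} = \left(\frac{1}{3}\right)^{2} = \frac{1}{9} \approx 0.11111$)
$G{\left(u \right)} = \sqrt{2} \sqrt{u}$ ($G{\left(u \right)} = \sqrt{2 u} = \sqrt{2} \sqrt{u}$)
$\left(-2\right) 5 \cdot 7 G{\left(v \right)} + \left(-29 + 205\right) = \left(-2\right) 5 \cdot 7 \frac{\sqrt{2}}{3} + \left(-29 + 205\right) = \left(-10\right) 7 \sqrt{2} \cdot \frac{1}{3} + 176 = - 70 \frac{\sqrt{2}}{3} + 176 = - \frac{70 \sqrt{2}}{3} + 176 = 176 - \frac{70 \sqrt{2}}{3}$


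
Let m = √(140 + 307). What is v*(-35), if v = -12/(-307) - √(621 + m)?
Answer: -420/307 + 35*√(621 + √447) ≈ 885.55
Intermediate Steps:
m = √447 ≈ 21.142
v = 12/307 - √(621 + √447) (v = -12/(-307) - √(621 + √447) = -12*(-1/307) - √(621 + √447) = 12/307 - √(621 + √447) ≈ -25.301)
v*(-35) = (12/307 - √(621 + √447))*(-35) = -420/307 + 35*√(621 + √447)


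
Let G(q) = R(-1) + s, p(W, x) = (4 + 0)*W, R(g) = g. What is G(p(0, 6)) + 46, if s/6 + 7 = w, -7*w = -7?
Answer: 9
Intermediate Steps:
w = 1 (w = -⅐*(-7) = 1)
s = -36 (s = -42 + 6*1 = -42 + 6 = -36)
p(W, x) = 4*W
G(q) = -37 (G(q) = -1 - 36 = -37)
G(p(0, 6)) + 46 = -37 + 46 = 9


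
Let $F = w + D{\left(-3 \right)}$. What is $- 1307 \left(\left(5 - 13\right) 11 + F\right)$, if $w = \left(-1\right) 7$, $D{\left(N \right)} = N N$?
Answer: $112402$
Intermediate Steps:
$D{\left(N \right)} = N^{2}$
$w = -7$
$F = 2$ ($F = -7 + \left(-3\right)^{2} = -7 + 9 = 2$)
$- 1307 \left(\left(5 - 13\right) 11 + F\right) = - 1307 \left(\left(5 - 13\right) 11 + 2\right) = - 1307 \left(\left(-8\right) 11 + 2\right) = - 1307 \left(-88 + 2\right) = \left(-1307\right) \left(-86\right) = 112402$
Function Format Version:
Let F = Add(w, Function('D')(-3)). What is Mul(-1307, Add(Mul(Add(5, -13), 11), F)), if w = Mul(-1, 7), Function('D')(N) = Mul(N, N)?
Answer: 112402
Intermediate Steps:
Function('D')(N) = Pow(N, 2)
w = -7
F = 2 (F = Add(-7, Pow(-3, 2)) = Add(-7, 9) = 2)
Mul(-1307, Add(Mul(Add(5, -13), 11), F)) = Mul(-1307, Add(Mul(Add(5, -13), 11), 2)) = Mul(-1307, Add(Mul(-8, 11), 2)) = Mul(-1307, Add(-88, 2)) = Mul(-1307, -86) = 112402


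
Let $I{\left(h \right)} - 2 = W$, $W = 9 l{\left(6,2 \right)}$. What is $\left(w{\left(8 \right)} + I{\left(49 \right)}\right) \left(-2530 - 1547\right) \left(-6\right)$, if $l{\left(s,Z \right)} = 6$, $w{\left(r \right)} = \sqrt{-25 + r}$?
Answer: $1369872 + 24462 i \sqrt{17} \approx 1.3699 \cdot 10^{6} + 1.0086 \cdot 10^{5} i$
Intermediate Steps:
$W = 54$ ($W = 9 \cdot 6 = 54$)
$I{\left(h \right)} = 56$ ($I{\left(h \right)} = 2 + 54 = 56$)
$\left(w{\left(8 \right)} + I{\left(49 \right)}\right) \left(-2530 - 1547\right) \left(-6\right) = \left(\sqrt{-25 + 8} + 56\right) \left(-2530 - 1547\right) \left(-6\right) = \left(\sqrt{-17} + 56\right) \left(-4077\right) \left(-6\right) = \left(i \sqrt{17} + 56\right) \left(-4077\right) \left(-6\right) = \left(56 + i \sqrt{17}\right) \left(-4077\right) \left(-6\right) = \left(-228312 - 4077 i \sqrt{17}\right) \left(-6\right) = 1369872 + 24462 i \sqrt{17}$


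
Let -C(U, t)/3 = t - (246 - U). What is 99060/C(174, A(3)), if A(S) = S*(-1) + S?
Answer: 8255/18 ≈ 458.61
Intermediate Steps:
A(S) = 0 (A(S) = -S + S = 0)
C(U, t) = 738 - 3*U - 3*t (C(U, t) = -3*(t - (246 - U)) = -3*(t + (-246 + U)) = -3*(-246 + U + t) = 738 - 3*U - 3*t)
99060/C(174, A(3)) = 99060/(738 - 3*174 - 3*0) = 99060/(738 - 522 + 0) = 99060/216 = 99060*(1/216) = 8255/18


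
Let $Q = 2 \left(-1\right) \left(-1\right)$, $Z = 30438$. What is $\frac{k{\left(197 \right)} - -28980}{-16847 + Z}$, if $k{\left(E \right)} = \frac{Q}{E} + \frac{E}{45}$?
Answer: $\frac{256946599}{120484215} \approx 2.1326$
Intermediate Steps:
$Q = 2$ ($Q = \left(-2\right) \left(-1\right) = 2$)
$k{\left(E \right)} = \frac{2}{E} + \frac{E}{45}$
$\frac{k{\left(197 \right)} - -28980}{-16847 + Z} = \frac{\left(\frac{2}{197} + \frac{1}{45} \cdot 197\right) - -28980}{-16847 + 30438} = \frac{\left(2 \cdot \frac{1}{197} + \frac{197}{45}\right) + 28980}{13591} = \left(\left(\frac{2}{197} + \frac{197}{45}\right) + 28980\right) \frac{1}{13591} = \left(\frac{38899}{8865} + 28980\right) \frac{1}{13591} = \frac{256946599}{8865} \cdot \frac{1}{13591} = \frac{256946599}{120484215}$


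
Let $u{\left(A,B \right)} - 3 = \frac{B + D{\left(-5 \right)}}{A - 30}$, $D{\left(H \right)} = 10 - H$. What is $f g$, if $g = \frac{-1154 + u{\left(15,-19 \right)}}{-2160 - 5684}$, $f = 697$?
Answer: $\frac{12030917}{117660} \approx 102.25$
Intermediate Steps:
$u{\left(A,B \right)} = 3 + \frac{15 + B}{-30 + A}$ ($u{\left(A,B \right)} = 3 + \frac{B + \left(10 - -5\right)}{A - 30} = 3 + \frac{B + \left(10 + 5\right)}{-30 + A} = 3 + \frac{B + 15}{-30 + A} = 3 + \frac{15 + B}{-30 + A}$)
$g = \frac{17261}{117660}$ ($g = \frac{-1154 + \frac{-75 - 19 + 3 \cdot 15}{-30 + 15}}{-2160 - 5684} = \frac{-1154 + \frac{-75 - 19 + 45}{-15}}{-7844} = \left(-1154 - - \frac{49}{15}\right) \left(- \frac{1}{7844}\right) = \left(-1154 + \frac{49}{15}\right) \left(- \frac{1}{7844}\right) = \left(- \frac{17261}{15}\right) \left(- \frac{1}{7844}\right) = \frac{17261}{117660} \approx 0.1467$)
$f g = 697 \cdot \frac{17261}{117660} = \frac{12030917}{117660}$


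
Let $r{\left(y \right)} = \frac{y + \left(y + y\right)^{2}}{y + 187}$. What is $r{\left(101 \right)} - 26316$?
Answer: $- \frac{837567}{32} \approx -26174.0$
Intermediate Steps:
$r{\left(y \right)} = \frac{y + 4 y^{2}}{187 + y}$ ($r{\left(y \right)} = \frac{y + \left(2 y\right)^{2}}{187 + y} = \frac{y + 4 y^{2}}{187 + y}$)
$r{\left(101 \right)} - 26316 = \frac{101 \left(1 + 4 \cdot 101\right)}{187 + 101} - 26316 = \frac{101 \left(1 + 404\right)}{288} - 26316 = 101 \cdot \frac{1}{288} \cdot 405 - 26316 = \frac{4545}{32} - 26316 = - \frac{837567}{32}$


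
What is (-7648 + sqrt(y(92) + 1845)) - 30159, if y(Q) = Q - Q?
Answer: -37807 + 3*sqrt(205) ≈ -37764.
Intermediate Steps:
y(Q) = 0
(-7648 + sqrt(y(92) + 1845)) - 30159 = (-7648 + sqrt(0 + 1845)) - 30159 = (-7648 + sqrt(1845)) - 30159 = (-7648 + 3*sqrt(205)) - 30159 = -37807 + 3*sqrt(205)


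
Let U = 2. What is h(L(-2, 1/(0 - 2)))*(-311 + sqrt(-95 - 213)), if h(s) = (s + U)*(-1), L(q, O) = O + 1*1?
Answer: 1555/2 - 5*I*sqrt(77) ≈ 777.5 - 43.875*I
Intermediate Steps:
L(q, O) = 1 + O (L(q, O) = O + 1 = 1 + O)
h(s) = -2 - s (h(s) = (s + 2)*(-1) = (2 + s)*(-1) = -2 - s)
h(L(-2, 1/(0 - 2)))*(-311 + sqrt(-95 - 213)) = (-2 - (1 + 1/(0 - 2)))*(-311 + sqrt(-95 - 213)) = (-2 - (1 + 1/(-2)))*(-311 + sqrt(-308)) = (-2 - (1 - 1/2))*(-311 + 2*I*sqrt(77)) = (-2 - 1*1/2)*(-311 + 2*I*sqrt(77)) = (-2 - 1/2)*(-311 + 2*I*sqrt(77)) = -5*(-311 + 2*I*sqrt(77))/2 = 1555/2 - 5*I*sqrt(77)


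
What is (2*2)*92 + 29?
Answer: 397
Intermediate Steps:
(2*2)*92 + 29 = 4*92 + 29 = 368 + 29 = 397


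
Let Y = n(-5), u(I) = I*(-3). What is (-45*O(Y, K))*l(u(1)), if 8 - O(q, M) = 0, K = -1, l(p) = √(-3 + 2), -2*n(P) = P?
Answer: -360*I ≈ -360.0*I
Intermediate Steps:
n(P) = -P/2
u(I) = -3*I
l(p) = I (l(p) = √(-1) = I)
Y = 5/2 (Y = -½*(-5) = 5/2 ≈ 2.5000)
O(q, M) = 8 (O(q, M) = 8 - 1*0 = 8 + 0 = 8)
(-45*O(Y, K))*l(u(1)) = (-45*8)*I = -360*I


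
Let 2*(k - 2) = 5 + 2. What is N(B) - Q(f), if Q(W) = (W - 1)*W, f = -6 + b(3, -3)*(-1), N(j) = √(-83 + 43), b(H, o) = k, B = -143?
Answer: -575/4 + 2*I*√10 ≈ -143.75 + 6.3246*I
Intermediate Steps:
k = 11/2 (k = 2 + (5 + 2)/2 = 2 + (½)*7 = 2 + 7/2 = 11/2 ≈ 5.5000)
b(H, o) = 11/2
N(j) = 2*I*√10 (N(j) = √(-40) = 2*I*√10)
f = -23/2 (f = -6 + (11/2)*(-1) = -6 - 11/2 = -23/2 ≈ -11.500)
Q(W) = W*(-1 + W) (Q(W) = (-1 + W)*W = W*(-1 + W))
N(B) - Q(f) = 2*I*√10 - (-23)*(-1 - 23/2)/2 = 2*I*√10 - (-23)*(-25)/(2*2) = 2*I*√10 - 1*575/4 = 2*I*√10 - 575/4 = -575/4 + 2*I*√10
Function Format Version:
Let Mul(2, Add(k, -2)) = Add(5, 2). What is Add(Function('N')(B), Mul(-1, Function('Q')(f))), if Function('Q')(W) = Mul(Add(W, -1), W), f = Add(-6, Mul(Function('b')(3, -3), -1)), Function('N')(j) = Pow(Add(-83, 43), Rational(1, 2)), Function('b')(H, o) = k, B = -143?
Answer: Add(Rational(-575, 4), Mul(2, I, Pow(10, Rational(1, 2)))) ≈ Add(-143.75, Mul(6.3246, I))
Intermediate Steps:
k = Rational(11, 2) (k = Add(2, Mul(Rational(1, 2), Add(5, 2))) = Add(2, Mul(Rational(1, 2), 7)) = Add(2, Rational(7, 2)) = Rational(11, 2) ≈ 5.5000)
Function('b')(H, o) = Rational(11, 2)
Function('N')(j) = Mul(2, I, Pow(10, Rational(1, 2))) (Function('N')(j) = Pow(-40, Rational(1, 2)) = Mul(2, I, Pow(10, Rational(1, 2))))
f = Rational(-23, 2) (f = Add(-6, Mul(Rational(11, 2), -1)) = Add(-6, Rational(-11, 2)) = Rational(-23, 2) ≈ -11.500)
Function('Q')(W) = Mul(W, Add(-1, W)) (Function('Q')(W) = Mul(Add(-1, W), W) = Mul(W, Add(-1, W)))
Add(Function('N')(B), Mul(-1, Function('Q')(f))) = Add(Mul(2, I, Pow(10, Rational(1, 2))), Mul(-1, Mul(Rational(-23, 2), Add(-1, Rational(-23, 2))))) = Add(Mul(2, I, Pow(10, Rational(1, 2))), Mul(-1, Mul(Rational(-23, 2), Rational(-25, 2)))) = Add(Mul(2, I, Pow(10, Rational(1, 2))), Mul(-1, Rational(575, 4))) = Add(Mul(2, I, Pow(10, Rational(1, 2))), Rational(-575, 4)) = Add(Rational(-575, 4), Mul(2, I, Pow(10, Rational(1, 2))))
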